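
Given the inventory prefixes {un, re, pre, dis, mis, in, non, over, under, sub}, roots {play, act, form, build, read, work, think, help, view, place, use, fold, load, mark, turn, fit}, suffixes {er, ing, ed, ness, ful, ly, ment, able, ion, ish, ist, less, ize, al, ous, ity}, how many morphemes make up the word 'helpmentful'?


Segmenting 'helpmentful' against the inventory:
  'help' -> root (morpheme 1)
  'ment' -> suffix (morpheme 2)
  'ful' -> suffix (morpheme 3)
Total morphemes: 3

3


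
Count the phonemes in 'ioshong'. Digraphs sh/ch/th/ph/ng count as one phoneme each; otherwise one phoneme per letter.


Parsing 'ioshong' greedily, digraphs first:
  'i' -> vowel phoneme (phonemes so far: 1)
  'o' -> vowel phoneme (phonemes so far: 2)
  'sh' -> digraph (1 consonant phoneme) (phonemes so far: 3)
  'o' -> vowel phoneme (phonemes so far: 4)
  'ng' -> digraph (1 consonant phoneme) (phonemes so far: 5)
Total phonemes: 5

5


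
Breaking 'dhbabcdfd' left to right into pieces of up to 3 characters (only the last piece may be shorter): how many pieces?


'dhbabcdfd' has 9 characters.
Chunking with max size 3:
  Chunk 1: 'dhb' (positions 0-2)
  Chunk 2: 'abc' (positions 3-5)
  Chunk 3: 'dfd' (positions 6-8)
Total chunks: ceil(9 / 3) = 3

3


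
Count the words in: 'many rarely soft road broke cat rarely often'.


Counting words by splitting on spaces:
  Word 1: 'many'
  Word 2: 'rarely'
  Word 3: 'soft'
  Word 4: 'road'
  Word 5: 'broke'
  Word 6: 'cat'
  Word 7: 'rarely'
  Word 8: 'often'
Total words: 8

8


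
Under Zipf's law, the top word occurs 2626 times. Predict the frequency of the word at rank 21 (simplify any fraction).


Zipf's law: freq(rank) = f1 / rank
f1 = 2626, rank = 21
freq = 2626 / 21
GCD(2626, 21) = 1
Simplified: 2626/21

2626/21


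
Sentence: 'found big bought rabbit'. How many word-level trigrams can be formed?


Word trigrams from [4] words:
  Trigram 1: (found big bought)
  Trigram 2: (big bought rabbit)
Total word trigrams: 4 - 2 = 2

2


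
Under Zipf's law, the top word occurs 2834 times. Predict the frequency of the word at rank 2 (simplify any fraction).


Zipf's law: freq(rank) = f1 / rank
f1 = 2834, rank = 2
freq = 2834 / 2
= 1417

1417


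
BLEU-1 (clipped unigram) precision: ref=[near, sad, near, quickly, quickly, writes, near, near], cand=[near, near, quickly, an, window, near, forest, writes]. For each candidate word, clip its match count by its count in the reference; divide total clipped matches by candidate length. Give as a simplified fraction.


Reference word counts: {'near': 4, 'quickly': 2, 'sad': 1, 'writes': 1}
Checking each candidate word (with clipping):
  'near' -> in reference (ref count 4, used 1/4) -> match (matches: 1)
  'near' -> in reference (ref count 4, used 2/4) -> match (matches: 2)
  'quickly' -> in reference (ref count 2, used 1/2) -> match (matches: 3)
  'an' -> not in reference -> no match (matches: 3)
  'window' -> not in reference -> no match (matches: 3)
  'near' -> in reference (ref count 4, used 3/4) -> match (matches: 4)
  'forest' -> not in reference -> no match (matches: 4)
  'writes' -> in reference (ref count 1, used 1/1) -> match (matches: 5)
Clipped matches: 5, Candidate length: 8
Precision = 5/8

5/8


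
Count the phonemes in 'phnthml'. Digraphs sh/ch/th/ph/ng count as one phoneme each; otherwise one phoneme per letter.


Parsing 'phnthml' greedily, digraphs first:
  'ph' -> digraph (1 consonant phoneme) (phonemes so far: 1)
  'n' -> consonant phoneme (phonemes so far: 2)
  'th' -> digraph (1 consonant phoneme) (phonemes so far: 3)
  'm' -> consonant phoneme (phonemes so far: 4)
  'l' -> consonant phoneme (phonemes so far: 5)
Total phonemes: 5

5


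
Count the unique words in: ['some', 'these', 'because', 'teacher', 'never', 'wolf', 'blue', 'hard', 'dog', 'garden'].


Listing all tokens and tracking unique types:
  Token 1: 'some' -> NEW (unique so far: 1)
  Token 2: 'these' -> NEW (unique so far: 2)
  Token 3: 'because' -> NEW (unique so far: 3)
  Token 4: 'teacher' -> NEW (unique so far: 4)
  Token 5: 'never' -> NEW (unique so far: 5)
  Token 6: 'wolf' -> NEW (unique so far: 6)
  Token 7: 'blue' -> NEW (unique so far: 7)
  Token 8: 'hard' -> NEW (unique so far: 8)
  Token 9: 'dog' -> NEW (unique so far: 9)
  Token 10: 'garden' -> NEW (unique so far: 10)
Unique types: ('because', 'blue', 'dog', 'garden', 'hard', 'never', 'some', 'teacher', 'these', 'wolf')
Vocabulary size: 10

10


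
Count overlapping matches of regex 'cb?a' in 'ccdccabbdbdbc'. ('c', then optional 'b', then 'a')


Pattern: cb?a means 'c', then optional 'b', then 'a'.
Scanning 'ccdccabbdbdbc' position-by-position:
  Pos 0: window 'ccd' -> no
  Pos 1: window 'cdc' -> no
  Pos 2: window 'dcc' -> no
  Pos 3: window 'cca' -> no
  Pos 4: window 'cab' -> MATCH
  Pos 5: window 'abb' -> no
  Pos 6: window 'bbd' -> no
  Pos 7: window 'bdb' -> no
  Pos 8: window 'dbd' -> no
  Pos 9: window 'bdb' -> no
  Pos 10: window 'dbc' -> no
  Pos 11: window 'bc' -> no
  Pos 12: window 'c' -> no
Total matches: 1

1


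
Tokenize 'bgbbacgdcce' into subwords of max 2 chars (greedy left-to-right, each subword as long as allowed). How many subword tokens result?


'bgbbacgdcce' has 11 characters.
Chunking with max size 2:
  Chunk 1: 'bg' (positions 0-1)
  Chunk 2: 'bb' (positions 2-3)
  Chunk 3: 'ac' (positions 4-5)
  Chunk 4: 'gd' (positions 6-7)
  Chunk 5: 'cc' (positions 8-9)
  Chunk 6: 'e' (positions 10-10)
Total chunks: ceil(11 / 2) = 6

6


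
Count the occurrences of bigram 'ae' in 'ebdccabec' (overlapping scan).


Scanning 'ebdccabec' for bigram 'ae':
  Position 0: 'eb' -> no
  Position 1: 'bd' -> no
  Position 2: 'dc' -> no
  Position 3: 'cc' -> no
  Position 4: 'ca' -> no
  Position 5: 'ab' -> no
  Position 6: 'be' -> no
  Position 7: 'ec' -> no
Total matches: 0

0


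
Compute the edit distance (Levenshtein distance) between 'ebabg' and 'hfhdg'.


Building DP table for s1='ebabg' (len 5) and s2='hfhdg' (len 5):
       h  f  h  d  g
    0  1  2  3  4  5
  e 1  1  2  3  4  5
  b 2  2  2  3  4  5
  a 3  3  3  3  4  5
  b 4  4  4  4  4  5
  g 5  5  5  5  5  4
Edit distance = dp[5][5] = 4

4


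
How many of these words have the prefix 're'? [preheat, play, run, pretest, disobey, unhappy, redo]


Checking each word for prefix 're':
  'preheat' -> no (count: 0)
  'play' -> no (count: 0)
  'run' -> no (count: 0)
  'pretest' -> no (count: 0)
  'disobey' -> no (count: 0)
  'unhappy' -> no (count: 0)
  'redo' -> YES, starts with 're' (count: 1)
Total with prefix 're': 1

1


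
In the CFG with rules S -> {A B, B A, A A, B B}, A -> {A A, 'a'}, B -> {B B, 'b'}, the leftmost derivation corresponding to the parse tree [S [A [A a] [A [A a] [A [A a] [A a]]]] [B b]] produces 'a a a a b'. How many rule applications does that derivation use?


Every bracketed nonterminal node [X ...] in the tree is produced by exactly one rule application.
Reading the tree off as a leftmost derivation:
  Step 1: S  =>  A B   (applied S -> A B)
  Step 2: A B  =>  A A B   (applied A -> A A)
  Step 3: A A B  =>  a A B   (applied A -> a)
  Step 4: a A B  =>  a A A B   (applied A -> A A)
  Step 5: a A A B  =>  a a A B   (applied A -> a)
  Step 6: a a A B  =>  a a A A B   (applied A -> A A)
  Step 7: a a A A B  =>  a a a A B   (applied A -> a)
  Step 8: a a a A B  =>  a a a a B   (applied A -> a)
  Step 9: a a a a B  =>  a a a a b   (applied B -> b)
Final yield: a a a a b
Total rewrite steps: 9

9


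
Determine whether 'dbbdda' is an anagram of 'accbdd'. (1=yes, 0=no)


Sort characters of 'dbbdda': 'abbddd'
Sort characters of 'accbdd': 'abccdd'
Sorted forms differ -> they are NOT anagrams
Result: 0

0


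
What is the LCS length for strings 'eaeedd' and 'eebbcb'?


DP table for LCS of 'eaeedd' and 'eebbcb':
       e  e  b  b  c  b
    0  0  0  0  0  0  0
  e 0  1  1  1  1  1  1
  a 0  1  1  1  1  1  1
  e 0  1  2  2  2  2  2
  e 0  1  2  2  2  2  2
  d 0  1  2  2  2  2  2
  d 0  1  2  2  2  2  2
LCS: 'ee'
LCS length = 2

2


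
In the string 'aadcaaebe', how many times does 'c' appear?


Scanning 'aadcaaebe' for 'c':
  Position 3: 'c' -> MATCH (count: 1)
Total occurrences of 'c': 1

1


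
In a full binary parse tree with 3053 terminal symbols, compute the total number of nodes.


Leaf nodes (terminals): 3053
Internal nodes = n - 1 = 3053 - 1 = 3052
Total = leaves + internal = 3053 + 3052 = 6105

6105


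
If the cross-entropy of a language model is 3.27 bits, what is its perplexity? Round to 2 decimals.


Perplexity formula: PP = 2^H
H = 3.27
PP = 2^3.27
Decompose: 2^3.27 = 2^3 * 2^0.27
2^3 = 8, 2^0.27 ~ 1.2058078
PP ~ 8 * 1.2058078 = 9.6464624
Rounded to 2 decimals: 9.65

9.65


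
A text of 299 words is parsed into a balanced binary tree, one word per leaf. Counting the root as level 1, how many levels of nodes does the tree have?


In a balanced binary tree with n leaves the deepest leaf is ceil(log2(n)) edges below the root,
so counting node levels inclusive of root and leaves gives ceil(log2(n)) + 1 levels.
log2(299) = 8.2240
ceil(8.2240) = 9
levels = 9 + 1 = 10

10


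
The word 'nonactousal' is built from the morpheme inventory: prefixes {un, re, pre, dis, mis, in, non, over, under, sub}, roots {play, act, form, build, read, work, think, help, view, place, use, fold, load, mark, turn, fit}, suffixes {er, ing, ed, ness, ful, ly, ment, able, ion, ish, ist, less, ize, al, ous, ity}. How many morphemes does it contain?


Segmenting 'nonactousal' against the inventory:
  'non' -> prefix (morpheme 1)
  'act' -> root (morpheme 2)
  'ous' -> suffix (morpheme 3)
  'al' -> suffix (morpheme 4)
Total morphemes: 4

4


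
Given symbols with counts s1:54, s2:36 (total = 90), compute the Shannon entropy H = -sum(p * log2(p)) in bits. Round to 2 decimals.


Computing entropy H = -sum(p_i * log2(p_i)):
  s1: p = 54/90 = 0.6000, -p*log2(p) = 0.4422
  s2: p = 36/90 = 0.4000, -p*log2(p) = 0.5288
H = sum of terms = 0.9710
Rounded to 2 decimals: 0.97

0.97


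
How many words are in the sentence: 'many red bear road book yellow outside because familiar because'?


Counting words by splitting on spaces:
  Word 1: 'many'
  Word 2: 'red'
  Word 3: 'bear'
  Word 4: 'road'
  Word 5: 'book'
  Word 6: 'yellow'
  Word 7: 'outside'
  Word 8: 'because'
  Word 9: 'familiar'
  Word 10: 'because'
Total words: 10

10


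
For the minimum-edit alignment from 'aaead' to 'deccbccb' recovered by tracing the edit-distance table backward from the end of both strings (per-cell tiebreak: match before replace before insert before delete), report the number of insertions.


Edit distance = 8. Backtracking from cell (5, 8) with preference match > replace > insert > delete,
then listing the resulting alignment 'aaead' -> 'deccbccb' left to right:
  Step 1: insert 'd' [insertion #1]
  Step 2: insert 'e' [insertion #2]
  Step 3: insert 'c' [insertion #3]
  Step 4: replace a->c
  Step 5: replace a->b
  Step 6: replace e->c
  Step 7: replace a->c
  Step 8: replace d->b
Total insertions: 3

3


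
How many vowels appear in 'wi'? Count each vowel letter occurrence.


Scanning each character of 'wi':
  Position 1: 'w' -> consonant (running count: 0)
  Position 2: 'i' -> vowel (running count: 1)
Total vowels: 1

1


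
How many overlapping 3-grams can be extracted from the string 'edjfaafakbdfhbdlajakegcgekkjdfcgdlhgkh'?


String 'edjfaafakbdfhbdlajakegcgekkjdfcgdlhgkh' has length L = 38.
Number of overlapping n-grams = L - n + 1
Substituting: 38 - 3 + 1 = 36

36


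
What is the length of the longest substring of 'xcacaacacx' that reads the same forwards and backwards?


Scanning 'xcacaacacx' for palindromic substrings.
Substring at positions 0-9: 'xcacaacacx'.
Check: reverse('xcacaacacx') = 'xcacaacacx' -> palindrome confirmed.
No longer palindromic substring exists; longest length = 10

10


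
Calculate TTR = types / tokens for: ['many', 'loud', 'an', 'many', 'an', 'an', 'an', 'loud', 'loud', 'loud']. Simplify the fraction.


Tokens: 10
Unique types: ('an', 'loud', 'many') = 3
TTR = 3/10
Already in lowest terms.

3/10


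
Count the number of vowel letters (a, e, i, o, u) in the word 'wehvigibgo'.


Scanning each character of 'wehvigibgo':
  Position 1: 'w' -> consonant (running count: 0)
  Position 2: 'e' -> vowel (running count: 1)
  Position 3: 'h' -> consonant (running count: 1)
  Position 4: 'v' -> consonant (running count: 1)
  Position 5: 'i' -> vowel (running count: 2)
  Position 6: 'g' -> consonant (running count: 2)
  Position 7: 'i' -> vowel (running count: 3)
  Position 8: 'b' -> consonant (running count: 3)
  Position 9: 'g' -> consonant (running count: 3)
  Position 10: 'o' -> vowel (running count: 4)
Total vowels: 4

4


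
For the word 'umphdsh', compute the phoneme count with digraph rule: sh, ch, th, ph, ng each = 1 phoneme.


Parsing 'umphdsh' greedily, digraphs first:
  'u' -> vowel phoneme (phonemes so far: 1)
  'm' -> consonant phoneme (phonemes so far: 2)
  'ph' -> digraph (1 consonant phoneme) (phonemes so far: 3)
  'd' -> consonant phoneme (phonemes so far: 4)
  'sh' -> digraph (1 consonant phoneme) (phonemes so far: 5)
Total phonemes: 5

5


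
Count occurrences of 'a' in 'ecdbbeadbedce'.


Scanning 'ecdbbeadbedce' for 'a':
  Position 6: 'a' -> MATCH (count: 1)
Total occurrences of 'a': 1

1


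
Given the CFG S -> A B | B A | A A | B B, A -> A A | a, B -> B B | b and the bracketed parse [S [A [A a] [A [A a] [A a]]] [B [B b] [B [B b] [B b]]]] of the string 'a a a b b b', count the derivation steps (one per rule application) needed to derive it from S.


Every bracketed nonterminal node [X ...] in the tree is produced by exactly one rule application.
Reading the tree off as a leftmost derivation:
  Step 1: S  =>  A B   (applied S -> A B)
  Step 2: A B  =>  A A B   (applied A -> A A)
  Step 3: A A B  =>  a A B   (applied A -> a)
  Step 4: a A B  =>  a A A B   (applied A -> A A)
  Step 5: a A A B  =>  a a A B   (applied A -> a)
  Step 6: a a A B  =>  a a a B   (applied A -> a)
  Step 7: a a a B  =>  a a a B B   (applied B -> B B)
  Step 8: a a a B B  =>  a a a b B   (applied B -> b)
  Step 9: a a a b B  =>  a a a b B B   (applied B -> B B)
  Step 10: a a a b B B  =>  a a a b b B   (applied B -> b)
  Step 11: a a a b b B  =>  a a a b b b   (applied B -> b)
Final yield: a a a b b b
Total rewrite steps: 11

11


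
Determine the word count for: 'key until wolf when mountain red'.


Counting words by splitting on spaces:
  Word 1: 'key'
  Word 2: 'until'
  Word 3: 'wolf'
  Word 4: 'when'
  Word 5: 'mountain'
  Word 6: 'red'
Total words: 6

6


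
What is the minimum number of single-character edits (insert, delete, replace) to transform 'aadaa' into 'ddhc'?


Building DP table for s1='aadaa' (len 5) and s2='ddhc' (len 4):
       d  d  h  c
    0  1  2  3  4
  a 1  1  2  3  4
  a 2  2  2  3  4
  d 3  2  2  3  4
  a 4  3  3  3  4
  a 5  4  4  4  4
Edit distance = dp[5][4] = 4

4


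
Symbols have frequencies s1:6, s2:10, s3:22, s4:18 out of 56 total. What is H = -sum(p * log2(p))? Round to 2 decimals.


Computing entropy H = -sum(p_i * log2(p_i)):
  s1: p = 6/56 = 0.1071, -p*log2(p) = 0.3453
  s2: p = 10/56 = 0.1786, -p*log2(p) = 0.4438
  s3: p = 22/56 = 0.3929, -p*log2(p) = 0.5295
  s4: p = 18/56 = 0.3214, -p*log2(p) = 0.5263
H = sum of terms = 1.8449
Rounded to 2 decimals: 1.84

1.84


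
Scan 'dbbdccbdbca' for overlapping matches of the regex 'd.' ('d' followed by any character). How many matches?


Pattern: d. means 'd' followed by any character.
Scanning 'dbbdccbdbca' position-by-position:
  Pos 0: window 'db' -> MATCH
  Pos 1: window 'bb' -> no
  Pos 2: window 'bd' -> no
  Pos 3: window 'dc' -> MATCH
  Pos 4: window 'cc' -> no
  Pos 5: window 'cb' -> no
  Pos 6: window 'bd' -> no
  Pos 7: window 'db' -> MATCH
  Pos 8: window 'bc' -> no
  Pos 9: window 'ca' -> no
  Pos 10: window 'a' -> no
Total matches: 3

3


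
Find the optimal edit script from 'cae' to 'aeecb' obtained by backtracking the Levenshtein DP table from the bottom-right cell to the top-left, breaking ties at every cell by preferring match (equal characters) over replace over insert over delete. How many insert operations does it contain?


Edit distance = 4. Backtracking from cell (3, 5) with preference match > replace > insert > delete,
then listing the resulting alignment 'cae' -> 'aeecb' left to right:
  Step 1: replace c->a
  Step 2: replace a->e
  Step 3: keep 'e'
  Step 4: insert 'c' [insertion #1]
  Step 5: insert 'b' [insertion #2]
Total insertions: 2

2


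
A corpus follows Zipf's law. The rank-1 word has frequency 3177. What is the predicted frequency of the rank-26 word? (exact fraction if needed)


Zipf's law: freq(rank) = f1 / rank
f1 = 3177, rank = 26
freq = 3177 / 26
GCD(3177, 26) = 1
Simplified: 3177/26

3177/26


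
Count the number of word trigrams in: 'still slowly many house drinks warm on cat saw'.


Word trigrams from [9] words:
  Trigram 1: (still slowly many)
  Trigram 2: (slowly many house)
  Trigram 3: (many house drinks)
  Trigram 4: (house drinks warm)
  Trigram 5: (drinks warm on)
  Trigram 6: (warm on cat)
  Trigram 7: (on cat saw)
Total word trigrams: 9 - 2 = 7

7


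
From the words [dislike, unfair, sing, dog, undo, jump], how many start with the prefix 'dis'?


Checking each word for prefix 'dis':
  'dislike' -> YES, starts with 'dis' (count: 1)
  'unfair' -> no (count: 1)
  'sing' -> no (count: 1)
  'dog' -> no (count: 1)
  'undo' -> no (count: 1)
  'jump' -> no (count: 1)
Total with prefix 'dis': 1

1


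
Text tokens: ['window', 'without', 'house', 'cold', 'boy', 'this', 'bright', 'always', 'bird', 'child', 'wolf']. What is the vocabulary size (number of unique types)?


Listing all tokens and tracking unique types:
  Token 1: 'window' -> NEW (unique so far: 1)
  Token 2: 'without' -> NEW (unique so far: 2)
  Token 3: 'house' -> NEW (unique so far: 3)
  Token 4: 'cold' -> NEW (unique so far: 4)
  Token 5: 'boy' -> NEW (unique so far: 5)
  Token 6: 'this' -> NEW (unique so far: 6)
  Token 7: 'bright' -> NEW (unique so far: 7)
  Token 8: 'always' -> NEW (unique so far: 8)
  Token 9: 'bird' -> NEW (unique so far: 9)
  Token 10: 'child' -> NEW (unique so far: 10)
  Token 11: 'wolf' -> NEW (unique so far: 11)
Unique types: ('always', 'bird', 'boy', 'bright', 'child', 'cold', 'house', 'this', 'window', 'without', 'wolf')
Vocabulary size: 11

11


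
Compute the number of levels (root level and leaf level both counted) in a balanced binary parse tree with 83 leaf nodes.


In a balanced binary tree with n leaves the deepest leaf is ceil(log2(n)) edges below the root,
so counting node levels inclusive of root and leaves gives ceil(log2(n)) + 1 levels.
log2(83) = 6.3750
ceil(6.3750) = 7
levels = 7 + 1 = 8

8


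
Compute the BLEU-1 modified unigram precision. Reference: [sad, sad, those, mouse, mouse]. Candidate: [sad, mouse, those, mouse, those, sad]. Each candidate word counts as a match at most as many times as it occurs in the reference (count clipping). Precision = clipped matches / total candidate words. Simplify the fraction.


Reference word counts: {'mouse': 2, 'sad': 2, 'those': 1}
Checking each candidate word (with clipping):
  'sad' -> in reference (ref count 2, used 1/2) -> match (matches: 1)
  'mouse' -> in reference (ref count 2, used 1/2) -> match (matches: 2)
  'those' -> in reference (ref count 1, used 1/1) -> match (matches: 3)
  'mouse' -> in reference (ref count 2, used 2/2) -> match (matches: 4)
  'those' -> ref count 1 already used up (1/1) -> clipped, no match (matches: 4)
  'sad' -> in reference (ref count 2, used 2/2) -> match (matches: 5)
Clipped matches: 5, Candidate length: 6
Precision = 5/6

5/6


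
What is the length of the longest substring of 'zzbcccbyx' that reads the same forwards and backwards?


Scanning 'zzbcccbyx' for palindromic substrings.
Substring at positions 2-6: 'bcccb'.
Check: reverse('bcccb') = 'bcccb' -> palindrome confirmed.
Neighbouring characters ('z' / 'y') break symmetry, so it cannot extend further.
No longer palindromic substring exists; longest length = 5

5


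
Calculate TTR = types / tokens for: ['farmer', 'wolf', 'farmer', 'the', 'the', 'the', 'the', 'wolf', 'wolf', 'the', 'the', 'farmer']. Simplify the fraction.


Tokens: 12
Unique types: ('farmer', 'the', 'wolf') = 3
TTR = 3/12
Simplify: divide both by 3 -> 1/4
TTR = 1/4

1/4


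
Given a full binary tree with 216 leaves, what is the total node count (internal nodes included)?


Leaf nodes (terminals): 216
Internal nodes = n - 1 = 216 - 1 = 215
Total = leaves + internal = 216 + 215 = 431

431


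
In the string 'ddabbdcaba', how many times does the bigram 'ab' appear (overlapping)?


Scanning 'ddabbdcaba' for bigram 'ab':
  Position 0: 'dd' -> no
  Position 1: 'da' -> no
  Position 2: 'ab' -> MATCH
  Position 3: 'bb' -> no
  Position 4: 'bd' -> no
  Position 5: 'dc' -> no
  Position 6: 'ca' -> no
  Position 7: 'ab' -> MATCH
  Position 8: 'ba' -> no
Total matches: 2

2


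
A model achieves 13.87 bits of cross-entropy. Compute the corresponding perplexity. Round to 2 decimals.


Perplexity formula: PP = 2^H
H = 13.87
PP = 2^13.87
Decompose: 2^13.87 = 2^13 * 2^0.87
2^13 = 8192, 2^0.87 ~ 1.8276629
PP ~ 8192 * 1.8276629 = 14972.2144768
Rounded to 2 decimals: 14972.21

14972.21


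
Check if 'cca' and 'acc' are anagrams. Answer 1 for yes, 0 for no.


Sort characters of 'cca': 'acc'
Sort characters of 'acc': 'acc'
Sorted forms match -> they ARE anagrams
Result: 1

1


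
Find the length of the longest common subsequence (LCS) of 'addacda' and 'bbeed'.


DP table for LCS of 'addacda' and 'bbeed':
       b  b  e  e  d
    0  0  0  0  0  0
  a 0  0  0  0  0  0
  d 0  0  0  0  0  1
  d 0  0  0  0  0  1
  a 0  0  0  0  0  1
  c 0  0  0  0  0  1
  d 0  0  0  0  0  1
  a 0  0  0  0  0  1
LCS: 'd'
LCS length = 1

1


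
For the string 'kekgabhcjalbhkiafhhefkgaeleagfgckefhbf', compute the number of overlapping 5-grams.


String 'kekgabhcjalbhkiafhhefkgaeleagfgckefhbf' has length L = 38.
Number of overlapping n-grams = L - n + 1
Substituting: 38 - 5 + 1 = 34

34


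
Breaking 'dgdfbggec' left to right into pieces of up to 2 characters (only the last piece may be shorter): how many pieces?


'dgdfbggec' has 9 characters.
Chunking with max size 2:
  Chunk 1: 'dg' (positions 0-1)
  Chunk 2: 'df' (positions 2-3)
  Chunk 3: 'bg' (positions 4-5)
  Chunk 4: 'ge' (positions 6-7)
  Chunk 5: 'c' (positions 8-8)
Total chunks: ceil(9 / 2) = 5

5


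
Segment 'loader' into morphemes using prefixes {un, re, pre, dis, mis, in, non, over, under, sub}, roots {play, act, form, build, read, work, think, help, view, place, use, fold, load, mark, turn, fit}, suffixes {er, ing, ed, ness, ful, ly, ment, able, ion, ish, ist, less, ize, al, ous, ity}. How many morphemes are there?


Segmenting 'loader' against the inventory:
  'load' -> root (morpheme 1)
  'er' -> suffix (morpheme 2)
Total morphemes: 2

2


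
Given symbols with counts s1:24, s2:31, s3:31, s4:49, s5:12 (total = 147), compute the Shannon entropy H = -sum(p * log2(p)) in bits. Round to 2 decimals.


Computing entropy H = -sum(p_i * log2(p_i)):
  s1: p = 24/147 = 0.1633, -p*log2(p) = 0.4269
  s2: p = 31/147 = 0.2109, -p*log2(p) = 0.4735
  s3: p = 31/147 = 0.2109, -p*log2(p) = 0.4735
  s4: p = 49/147 = 0.3333, -p*log2(p) = 0.5283
  s5: p = 12/147 = 0.0816, -p*log2(p) = 0.2951
H = sum of terms = 2.1973
Rounded to 2 decimals: 2.20

2.20


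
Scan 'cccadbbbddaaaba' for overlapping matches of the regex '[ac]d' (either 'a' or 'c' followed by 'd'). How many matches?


Pattern: [ac]d means either 'a' or 'c' followed by 'd'.
Scanning 'cccadbbbddaaaba' position-by-position:
  Pos 0: window 'cc' -> no
  Pos 1: window 'cc' -> no
  Pos 2: window 'ca' -> no
  Pos 3: window 'ad' -> MATCH
  Pos 4: window 'db' -> no
  Pos 5: window 'bb' -> no
  Pos 6: window 'bb' -> no
  Pos 7: window 'bd' -> no
  Pos 8: window 'dd' -> no
  Pos 9: window 'da' -> no
  Pos 10: window 'aa' -> no
  Pos 11: window 'aa' -> no
  Pos 12: window 'ab' -> no
  Pos 13: window 'ba' -> no
  Pos 14: window 'a' -> no
Total matches: 1

1


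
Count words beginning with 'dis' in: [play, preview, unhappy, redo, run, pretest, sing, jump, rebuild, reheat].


Checking each word for prefix 'dis':
  'play' -> no (count: 0)
  'preview' -> no (count: 0)
  'unhappy' -> no (count: 0)
  'redo' -> no (count: 0)
  'run' -> no (count: 0)
  'pretest' -> no (count: 0)
  'sing' -> no (count: 0)
  'jump' -> no (count: 0)
  'rebuild' -> no (count: 0)
  'reheat' -> no (count: 0)
Total with prefix 'dis': 0

0


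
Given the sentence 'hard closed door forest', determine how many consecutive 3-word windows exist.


Word trigrams from [4] words:
  Trigram 1: (hard closed door)
  Trigram 2: (closed door forest)
Total word trigrams: 4 - 2 = 2

2


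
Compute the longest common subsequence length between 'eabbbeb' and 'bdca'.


DP table for LCS of 'eabbbeb' and 'bdca':
       b  d  c  a
    0  0  0  0  0
  e 0  0  0  0  0
  a 0  0  0  0  1
  b 0  1  1  1  1
  b 0  1  1  1  1
  b 0  1  1  1  1
  e 0  1  1  1  1
  b 0  1  1  1  1
LCS: 'a'
LCS length = 1

1


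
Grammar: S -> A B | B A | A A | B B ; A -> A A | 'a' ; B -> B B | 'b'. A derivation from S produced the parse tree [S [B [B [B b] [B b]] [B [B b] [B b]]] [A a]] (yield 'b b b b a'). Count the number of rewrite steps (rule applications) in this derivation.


Every bracketed nonterminal node [X ...] in the tree is produced by exactly one rule application.
Reading the tree off as a leftmost derivation:
  Step 1: S  =>  B A   (applied S -> B A)
  Step 2: B A  =>  B B A   (applied B -> B B)
  Step 3: B B A  =>  B B B A   (applied B -> B B)
  Step 4: B B B A  =>  b B B A   (applied B -> b)
  Step 5: b B B A  =>  b b B A   (applied B -> b)
  Step 6: b b B A  =>  b b B B A   (applied B -> B B)
  Step 7: b b B B A  =>  b b b B A   (applied B -> b)
  Step 8: b b b B A  =>  b b b b A   (applied B -> b)
  Step 9: b b b b A  =>  b b b b a   (applied A -> a)
Final yield: b b b b a
Total rewrite steps: 9

9


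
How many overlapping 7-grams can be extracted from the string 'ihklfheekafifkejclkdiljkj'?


String 'ihklfheekafifkejclkdiljkj' has length L = 25.
Number of overlapping n-grams = L - n + 1
Substituting: 25 - 7 + 1 = 19

19


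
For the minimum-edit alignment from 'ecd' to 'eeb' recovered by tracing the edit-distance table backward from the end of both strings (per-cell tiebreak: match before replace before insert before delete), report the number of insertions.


Edit distance = 2. Backtracking from cell (3, 3) with preference match > replace > insert > delete,
then listing the resulting alignment 'ecd' -> 'eeb' left to right:
  Step 1: keep 'e'
  Step 2: replace c->e
  Step 3: replace d->b
Total insertions: 0

0


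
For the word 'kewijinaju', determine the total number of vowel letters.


Scanning each character of 'kewijinaju':
  Position 1: 'k' -> consonant (running count: 0)
  Position 2: 'e' -> vowel (running count: 1)
  Position 3: 'w' -> consonant (running count: 1)
  Position 4: 'i' -> vowel (running count: 2)
  Position 5: 'j' -> consonant (running count: 2)
  Position 6: 'i' -> vowel (running count: 3)
  Position 7: 'n' -> consonant (running count: 3)
  Position 8: 'a' -> vowel (running count: 4)
  Position 9: 'j' -> consonant (running count: 4)
  Position 10: 'u' -> vowel (running count: 5)
Total vowels: 5

5


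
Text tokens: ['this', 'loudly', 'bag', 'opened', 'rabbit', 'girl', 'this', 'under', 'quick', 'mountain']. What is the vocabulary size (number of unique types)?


Listing all tokens and tracking unique types:
  Token 1: 'this' -> NEW (unique so far: 1)
  Token 2: 'loudly' -> NEW (unique so far: 2)
  Token 3: 'bag' -> NEW (unique so far: 3)
  Token 4: 'opened' -> NEW (unique so far: 4)
  Token 5: 'rabbit' -> NEW (unique so far: 5)
  Token 6: 'girl' -> NEW (unique so far: 6)
  Token 7: 'this' -> duplicate (unique so far: 6)
  Token 8: 'under' -> NEW (unique so far: 7)
  Token 9: 'quick' -> NEW (unique so far: 8)
  Token 10: 'mountain' -> NEW (unique so far: 9)
Unique types: ('bag', 'girl', 'loudly', 'mountain', 'opened', 'quick', 'rabbit', 'this', 'under')
Vocabulary size: 9

9


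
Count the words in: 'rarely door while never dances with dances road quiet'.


Counting words by splitting on spaces:
  Word 1: 'rarely'
  Word 2: 'door'
  Word 3: 'while'
  Word 4: 'never'
  Word 5: 'dances'
  Word 6: 'with'
  Word 7: 'dances'
  Word 8: 'road'
  Word 9: 'quiet'
Total words: 9

9


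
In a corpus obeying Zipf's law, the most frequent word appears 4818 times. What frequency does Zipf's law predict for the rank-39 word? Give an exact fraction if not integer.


Zipf's law: freq(rank) = f1 / rank
f1 = 4818, rank = 39
freq = 4818 / 39
GCD(4818, 39) = 3
Simplified: 1606/13

1606/13


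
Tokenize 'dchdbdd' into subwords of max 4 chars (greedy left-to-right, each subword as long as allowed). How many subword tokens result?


'dchdbdd' has 7 characters.
Chunking with max size 4:
  Chunk 1: 'dchd' (positions 0-3)
  Chunk 2: 'bdd' (positions 4-6)
Total chunks: ceil(7 / 4) = 2

2


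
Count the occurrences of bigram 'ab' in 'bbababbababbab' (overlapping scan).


Scanning 'bbababbababbab' for bigram 'ab':
  Position 0: 'bb' -> no
  Position 1: 'ba' -> no
  Position 2: 'ab' -> MATCH
  Position 3: 'ba' -> no
  Position 4: 'ab' -> MATCH
  Position 5: 'bb' -> no
  Position 6: 'ba' -> no
  Position 7: 'ab' -> MATCH
  Position 8: 'ba' -> no
  Position 9: 'ab' -> MATCH
  Position 10: 'bb' -> no
  Position 11: 'ba' -> no
  Position 12: 'ab' -> MATCH
Total matches: 5

5


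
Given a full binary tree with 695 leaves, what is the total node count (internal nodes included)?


Leaf nodes (terminals): 695
Internal nodes = n - 1 = 695 - 1 = 694
Total = leaves + internal = 695 + 694 = 1389

1389


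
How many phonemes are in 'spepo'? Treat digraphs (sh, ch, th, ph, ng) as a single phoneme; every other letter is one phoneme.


Parsing 'spepo' greedily, digraphs first:
  's' -> consonant phoneme (phonemes so far: 1)
  'p' -> consonant phoneme (phonemes so far: 2)
  'e' -> vowel phoneme (phonemes so far: 3)
  'p' -> consonant phoneme (phonemes so far: 4)
  'o' -> vowel phoneme (phonemes so far: 5)
Total phonemes: 5

5


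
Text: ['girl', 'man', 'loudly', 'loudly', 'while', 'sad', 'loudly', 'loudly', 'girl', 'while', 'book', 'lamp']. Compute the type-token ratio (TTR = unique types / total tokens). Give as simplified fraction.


Tokens: 12
Unique types: ('book', 'girl', 'lamp', 'loudly', 'man', 'sad', 'while') = 7
TTR = 7/12
Already in lowest terms.

7/12


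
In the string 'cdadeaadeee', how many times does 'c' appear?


Scanning 'cdadeaadeee' for 'c':
  Position 0: 'c' -> MATCH (count: 1)
Total occurrences of 'c': 1

1


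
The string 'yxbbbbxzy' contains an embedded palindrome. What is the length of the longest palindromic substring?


Scanning 'yxbbbbxzy' for palindromic substrings.
Substring at positions 1-6: 'xbbbbx'.
Check: reverse('xbbbbx') = 'xbbbbx' -> palindrome confirmed.
Neighbouring characters ('y' / 'z') break symmetry, so it cannot extend further.
No longer palindromic substring exists; longest length = 6

6


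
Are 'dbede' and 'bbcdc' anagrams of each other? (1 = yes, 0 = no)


Sort characters of 'dbede': 'bddee'
Sort characters of 'bbcdc': 'bbccd'
Sorted forms differ -> they are NOT anagrams
Result: 0

0


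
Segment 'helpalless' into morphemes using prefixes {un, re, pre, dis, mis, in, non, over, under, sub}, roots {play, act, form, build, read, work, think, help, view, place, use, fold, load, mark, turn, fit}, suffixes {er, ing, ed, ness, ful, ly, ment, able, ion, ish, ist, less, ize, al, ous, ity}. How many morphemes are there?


Segmenting 'helpalless' against the inventory:
  'help' -> root (morpheme 1)
  'al' -> suffix (morpheme 2)
  'less' -> suffix (morpheme 3)
Total morphemes: 3

3


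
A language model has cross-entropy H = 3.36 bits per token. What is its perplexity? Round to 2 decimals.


Perplexity formula: PP = 2^H
H = 3.36
PP = 2^3.36
Decompose: 2^3.36 = 2^3 * 2^0.36
2^3 = 8, 2^0.36 ~ 1.2834259
PP ~ 8 * 1.2834259 = 10.2674072
Rounded to 2 decimals: 10.27

10.27


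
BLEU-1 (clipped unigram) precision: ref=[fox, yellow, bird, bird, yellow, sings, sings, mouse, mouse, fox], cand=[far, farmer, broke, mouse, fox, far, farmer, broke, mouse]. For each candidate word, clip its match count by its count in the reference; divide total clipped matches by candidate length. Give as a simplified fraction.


Reference word counts: {'bird': 2, 'fox': 2, 'mouse': 2, 'sings': 2, 'yellow': 2}
Checking each candidate word (with clipping):
  'far' -> not in reference -> no match (matches: 0)
  'farmer' -> not in reference -> no match (matches: 0)
  'broke' -> not in reference -> no match (matches: 0)
  'mouse' -> in reference (ref count 2, used 1/2) -> match (matches: 1)
  'fox' -> in reference (ref count 2, used 1/2) -> match (matches: 2)
  'far' -> not in reference -> no match (matches: 2)
  'farmer' -> not in reference -> no match (matches: 2)
  'broke' -> not in reference -> no match (matches: 2)
  'mouse' -> in reference (ref count 2, used 2/2) -> match (matches: 3)
Clipped matches: 3, Candidate length: 9
Precision = 3/9 = 1/3

1/3


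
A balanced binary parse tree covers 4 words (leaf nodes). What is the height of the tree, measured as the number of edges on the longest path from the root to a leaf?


In a balanced binary tree with n leaves the deepest leaf is ceil(log2(n)) edges below the root.
log2(4) = 2.0000
ceil(2.0000) = 2
height (edges) = 2

2


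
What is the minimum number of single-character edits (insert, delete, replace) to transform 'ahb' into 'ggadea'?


Building DP table for s1='ahb' (len 3) and s2='ggadea' (len 6):
       g  g  a  d  e  a
    0  1  2  3  4  5  6
  a 1  1  2  2  3  4  5
  h 2  2  2  3  3  4  5
  b 3  3  3  3  4  4  5
Edit distance = dp[3][6] = 5

5


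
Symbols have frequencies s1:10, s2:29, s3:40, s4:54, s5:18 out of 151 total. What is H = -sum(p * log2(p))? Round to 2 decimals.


Computing entropy H = -sum(p_i * log2(p_i)):
  s1: p = 10/151 = 0.0662, -p*log2(p) = 0.2594
  s2: p = 29/151 = 0.1921, -p*log2(p) = 0.4572
  s3: p = 40/151 = 0.2649, -p*log2(p) = 0.5077
  s4: p = 54/151 = 0.3576, -p*log2(p) = 0.5305
  s5: p = 18/151 = 0.1192, -p*log2(p) = 0.3658
H = sum of terms = 2.1206
Rounded to 2 decimals: 2.12

2.12


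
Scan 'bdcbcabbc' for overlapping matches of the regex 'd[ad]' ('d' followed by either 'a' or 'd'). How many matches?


Pattern: d[ad] means 'd' followed by either 'a' or 'd'.
Scanning 'bdcbcabbc' position-by-position:
  Pos 0: window 'bd' -> no
  Pos 1: window 'dc' -> no
  Pos 2: window 'cb' -> no
  Pos 3: window 'bc' -> no
  Pos 4: window 'ca' -> no
  Pos 5: window 'ab' -> no
  Pos 6: window 'bb' -> no
  Pos 7: window 'bc' -> no
  Pos 8: window 'c' -> no
Total matches: 0

0


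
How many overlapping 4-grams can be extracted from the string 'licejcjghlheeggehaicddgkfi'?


String 'licejcjghlheeggehaicddgkfi' has length L = 26.
Number of overlapping n-grams = L - n + 1
Substituting: 26 - 4 + 1 = 23

23


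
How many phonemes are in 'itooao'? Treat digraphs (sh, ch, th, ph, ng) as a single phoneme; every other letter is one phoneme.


Parsing 'itooao' greedily, digraphs first:
  'i' -> vowel phoneme (phonemes so far: 1)
  't' -> consonant phoneme (phonemes so far: 2)
  'o' -> vowel phoneme (phonemes so far: 3)
  'o' -> vowel phoneme (phonemes so far: 4)
  'a' -> vowel phoneme (phonemes so far: 5)
  'o' -> vowel phoneme (phonemes so far: 6)
Total phonemes: 6

6


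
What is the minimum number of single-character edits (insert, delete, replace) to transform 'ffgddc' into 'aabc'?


Building DP table for s1='ffgddc' (len 6) and s2='aabc' (len 4):
       a  a  b  c
    0  1  2  3  4
  f 1  1  2  3  4
  f 2  2  2  3  4
  g 3  3  3  3  4
  d 4  4  4  4  4
  d 5  5  5  5  5
  c 6  6  6  6  5
Edit distance = dp[6][4] = 5

5


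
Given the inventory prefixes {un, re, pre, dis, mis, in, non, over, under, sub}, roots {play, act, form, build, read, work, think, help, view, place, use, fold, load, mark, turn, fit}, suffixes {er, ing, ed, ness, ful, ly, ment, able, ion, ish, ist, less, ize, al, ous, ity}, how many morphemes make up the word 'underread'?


Segmenting 'underread' against the inventory:
  'under' -> prefix (morpheme 1)
  'read' -> root (morpheme 2)
Total morphemes: 2

2


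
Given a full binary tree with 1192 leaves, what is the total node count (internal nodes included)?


Leaf nodes (terminals): 1192
Internal nodes = n - 1 = 1192 - 1 = 1191
Total = leaves + internal = 1192 + 1191 = 2383

2383


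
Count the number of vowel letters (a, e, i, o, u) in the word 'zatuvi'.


Scanning each character of 'zatuvi':
  Position 1: 'z' -> consonant (running count: 0)
  Position 2: 'a' -> vowel (running count: 1)
  Position 3: 't' -> consonant (running count: 1)
  Position 4: 'u' -> vowel (running count: 2)
  Position 5: 'v' -> consonant (running count: 2)
  Position 6: 'i' -> vowel (running count: 3)
Total vowels: 3

3


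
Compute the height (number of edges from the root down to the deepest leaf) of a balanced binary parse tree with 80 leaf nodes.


In a balanced binary tree with n leaves the deepest leaf is ceil(log2(n)) edges below the root.
log2(80) = 6.3219
ceil(6.3219) = 7
height (edges) = 7

7


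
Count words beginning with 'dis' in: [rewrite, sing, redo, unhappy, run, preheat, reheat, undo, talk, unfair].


Checking each word for prefix 'dis':
  'rewrite' -> no (count: 0)
  'sing' -> no (count: 0)
  'redo' -> no (count: 0)
  'unhappy' -> no (count: 0)
  'run' -> no (count: 0)
  'preheat' -> no (count: 0)
  'reheat' -> no (count: 0)
  'undo' -> no (count: 0)
  'talk' -> no (count: 0)
  'unfair' -> no (count: 0)
Total with prefix 'dis': 0

0


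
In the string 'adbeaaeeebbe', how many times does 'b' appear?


Scanning 'adbeaaeeebbe' for 'b':
  Position 2: 'b' -> MATCH (count: 1)
  Position 9: 'b' -> MATCH (count: 2)
  Position 10: 'b' -> MATCH (count: 3)
Total occurrences of 'b': 3

3


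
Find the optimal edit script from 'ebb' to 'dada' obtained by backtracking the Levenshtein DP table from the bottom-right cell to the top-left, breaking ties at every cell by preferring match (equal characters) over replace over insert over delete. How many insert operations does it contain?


Edit distance = 4. Backtracking from cell (3, 4) with preference match > replace > insert > delete,
then listing the resulting alignment 'ebb' -> 'dada' left to right:
  Step 1: insert 'd' [insertion #1]
  Step 2: replace e->a
  Step 3: replace b->d
  Step 4: replace b->a
Total insertions: 1

1


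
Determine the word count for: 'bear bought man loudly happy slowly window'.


Counting words by splitting on spaces:
  Word 1: 'bear'
  Word 2: 'bought'
  Word 3: 'man'
  Word 4: 'loudly'
  Word 5: 'happy'
  Word 6: 'slowly'
  Word 7: 'window'
Total words: 7

7


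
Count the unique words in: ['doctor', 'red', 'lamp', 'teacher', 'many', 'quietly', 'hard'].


Listing all tokens and tracking unique types:
  Token 1: 'doctor' -> NEW (unique so far: 1)
  Token 2: 'red' -> NEW (unique so far: 2)
  Token 3: 'lamp' -> NEW (unique so far: 3)
  Token 4: 'teacher' -> NEW (unique so far: 4)
  Token 5: 'many' -> NEW (unique so far: 5)
  Token 6: 'quietly' -> NEW (unique so far: 6)
  Token 7: 'hard' -> NEW (unique so far: 7)
Unique types: ('doctor', 'hard', 'lamp', 'many', 'quietly', 'red', 'teacher')
Vocabulary size: 7

7


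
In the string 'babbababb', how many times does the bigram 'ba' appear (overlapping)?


Scanning 'babbababb' for bigram 'ba':
  Position 0: 'ba' -> MATCH
  Position 1: 'ab' -> no
  Position 2: 'bb' -> no
  Position 3: 'ba' -> MATCH
  Position 4: 'ab' -> no
  Position 5: 'ba' -> MATCH
  Position 6: 'ab' -> no
  Position 7: 'bb' -> no
Total matches: 3

3


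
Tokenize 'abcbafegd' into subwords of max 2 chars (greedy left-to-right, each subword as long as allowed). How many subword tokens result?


'abcbafegd' has 9 characters.
Chunking with max size 2:
  Chunk 1: 'ab' (positions 0-1)
  Chunk 2: 'cb' (positions 2-3)
  Chunk 3: 'af' (positions 4-5)
  Chunk 4: 'eg' (positions 6-7)
  Chunk 5: 'd' (positions 8-8)
Total chunks: ceil(9 / 2) = 5

5
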